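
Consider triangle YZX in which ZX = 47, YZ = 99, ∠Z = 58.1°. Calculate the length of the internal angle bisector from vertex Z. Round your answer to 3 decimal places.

By the law of cosines, XY² = YZ² + ZX² − 2·YZ·ZX·cos Z = 7092.4, so XY ≈ 84.216.
The bisector from Z has length 2·YZ·ZX·cos(∠Z/2)/(YZ+ZX) ≈ 55.721.

55.721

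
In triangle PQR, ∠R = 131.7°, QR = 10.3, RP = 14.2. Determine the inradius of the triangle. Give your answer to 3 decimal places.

By the law of cosines, PQ² = QR² + RP² − 2·QR·RP·cos R = 502.32, so PQ ≈ 22.413.
Area = ½·QR·RP·sin R ≈ 54.602.
Semiperimeter s = (10.3+14.2+22.413)/2 = 23.456.
Inradius = area/s = 54.602/23.456 ≈ 2.3278.

2.328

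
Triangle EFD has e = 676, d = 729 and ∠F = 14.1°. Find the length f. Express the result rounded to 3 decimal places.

By the law of cosines, f² = d² + e² − 2·d·e·cos F = 32503, so f ≈ 180.29.

180.287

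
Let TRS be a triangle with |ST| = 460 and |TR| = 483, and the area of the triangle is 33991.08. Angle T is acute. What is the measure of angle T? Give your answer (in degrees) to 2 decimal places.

From area = ½·|ST|·|TR|·sin T, we get sin T = 2·area/(|ST|·|TR|) ≈ 0.30598.
Taking the acute solution, ∠T ≈ 17.82°.

17.82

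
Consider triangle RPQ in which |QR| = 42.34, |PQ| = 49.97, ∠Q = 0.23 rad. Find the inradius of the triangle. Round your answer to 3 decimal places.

r ≈ 4.579

By the law of cosines, |RP|² = |PQ|² + |QR|² − 2·|PQ|·|QR|·cos Q = 169.65, so |RP| ≈ 13.025.
Area = ½·|PQ|·|QR|·sin Q ≈ 241.17.
Semiperimeter s = (49.97+42.34+13.025)/2 = 52.667.
Inradius = area/s = 241.17/52.667 ≈ 4.5791.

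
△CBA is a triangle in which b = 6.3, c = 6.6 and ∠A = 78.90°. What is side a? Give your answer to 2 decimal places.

8.20

By the law of cosines, a² = c² + b² − 2·c·b·cos A = 67.24, so a ≈ 8.2.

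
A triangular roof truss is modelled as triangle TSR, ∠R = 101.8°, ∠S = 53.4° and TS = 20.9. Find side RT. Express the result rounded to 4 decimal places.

The third angle is ∠T = 180° − ∠S − ∠R = 24.80°.
Law of sines: RT = TS·sin S/sin R ≈ 17.141.

17.1411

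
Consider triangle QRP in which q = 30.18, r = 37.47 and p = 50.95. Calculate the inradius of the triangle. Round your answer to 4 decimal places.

Semiperimeter s = (30.18 + 37.47 + 50.95)/2 = 59.3.
Heron's formula: area = √(59.3·29.12·21.83·8.35) ≈ 561.04.
Inradius = area/s = 561.04/59.3 ≈ 9.461.

9.4610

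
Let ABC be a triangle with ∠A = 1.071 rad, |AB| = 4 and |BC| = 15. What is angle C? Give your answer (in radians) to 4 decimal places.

∠C ≈ 0.2362 rad

Law of sines: sin C = |AB|·sin A/|BC| ≈ 0.23405.
Since |BC| ≥ |AB|, only the acute value applies: ∠C ≈ 0.236 rad.
Then ∠B = π − ∠A − ∠C ≈ 1.834 rad.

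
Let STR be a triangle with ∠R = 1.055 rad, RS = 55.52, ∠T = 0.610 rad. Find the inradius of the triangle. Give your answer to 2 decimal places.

r ≈ 19.72

The third angle is ∠S = π − ∠T − ∠R = 1.477 rad.
Law of sines: TR = RS·sin S/sin T ≈ 96.486.
Law of sines: ST = RS·sin R/sin T ≈ 84.307.
Area = ½·RS·TR·sin R ≈ 2330.
Semiperimeter s = (96.486+55.52+84.307)/2 = 118.16.
Inradius = area/s = 2330/118.16 ≈ 19.719.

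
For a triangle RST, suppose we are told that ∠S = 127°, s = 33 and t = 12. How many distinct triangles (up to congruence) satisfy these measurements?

1

t·sin S = 12·sin(127°) ≈ 9.584.
Since ∠S is not acute, a triangle exists only if s > t; here s > t, so there is exactly one triangle.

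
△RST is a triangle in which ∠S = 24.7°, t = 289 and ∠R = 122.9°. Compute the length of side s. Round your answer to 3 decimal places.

225.378

The third angle is ∠T = 180° − ∠R − ∠S = 32.40°.
Law of sines: s = t·sin S/sin T ≈ 225.38.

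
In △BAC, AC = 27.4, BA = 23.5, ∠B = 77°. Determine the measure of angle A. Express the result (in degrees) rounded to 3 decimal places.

∠A ≈ 46.313°

Law of sines: sin C = BA·sin B/AC ≈ 0.83568.
Since AC ≥ BA, only the acute value applies: ∠C ≈ 56.69°.
Then ∠A = 180° − ∠B − ∠C ≈ 46.31°.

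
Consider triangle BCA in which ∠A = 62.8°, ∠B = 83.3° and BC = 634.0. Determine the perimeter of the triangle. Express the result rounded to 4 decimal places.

The third angle is ∠C = 180° − ∠A − ∠B = 33.90°.
Law of sines: CA = BC·sin B/sin A ≈ 707.96.
Law of sines: AB = BC·sin C/sin A ≈ 397.58.
Semiperimeter s = (707.96+397.58+634)/2 = 869.77.
Perimeter = 707.96 + 397.58 + 634 = 1739.5.

perimeter ≈ 1739.5346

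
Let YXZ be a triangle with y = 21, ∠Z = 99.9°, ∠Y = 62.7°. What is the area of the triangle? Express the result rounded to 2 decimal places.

The third angle is ∠X = 180° − ∠Z − ∠Y = 17.40°.
Law of sines: x = y·sin X/sin Y ≈ 7.067.
Law of sines: z = y·sin Z/sin Y ≈ 23.28.
Area = ½·y·x·sin Z ≈ 73.099.

73.10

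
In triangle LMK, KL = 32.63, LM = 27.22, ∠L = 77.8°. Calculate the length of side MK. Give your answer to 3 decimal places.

37.819

By the law of cosines, MK² = KL² + LM² − 2·KL·LM·cos L = 1430.3, so MK ≈ 37.819.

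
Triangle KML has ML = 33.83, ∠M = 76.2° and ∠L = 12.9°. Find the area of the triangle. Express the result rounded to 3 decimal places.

The third angle is ∠K = 180° − ∠M − ∠L = 90.90°.
Law of sines: LK = ML·sin M/sin K ≈ 32.858.
Law of sines: KM = ML·sin L/sin K ≈ 7.5535.
Area = ½·ML·LK·sin L ≈ 124.08.

124.079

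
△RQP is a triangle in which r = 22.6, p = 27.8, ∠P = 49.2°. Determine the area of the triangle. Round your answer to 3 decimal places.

Law of sines: sin R = r·sin P/p ≈ 0.61540.
Since p ≥ r, only the acute value applies: ∠R ≈ 37.98°.
Then ∠Q = 180° − ∠P − ∠R ≈ 92.82°.
Law of sines gives q = p·sin Q/sin P ≈ 36.68.
Area = ½·p·r·sin Q ≈ 313.76.

area ≈ 313.760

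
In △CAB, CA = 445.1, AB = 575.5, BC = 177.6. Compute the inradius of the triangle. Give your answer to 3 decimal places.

Semiperimeter s = (575.5 + 177.6 + 445.1)/2 = 599.1.
Heron's formula: area = √(599.1·23.6·421.5·154) ≈ 30295.
Inradius = area/s = 30295/599.1 ≈ 50.567.

50.567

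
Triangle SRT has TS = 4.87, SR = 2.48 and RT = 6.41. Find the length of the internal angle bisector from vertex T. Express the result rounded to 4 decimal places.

t_T ≈ 5.4505

By the law of cosines, cos T = (RT² + TS² − SR²) / (2·RT·TS) ≈ 0.93947, so ∠T ≈ 20.04°.
The bisector from T has length 2·RT·TS·cos(∠T/2)/(RT+TS) ≈ 5.4505.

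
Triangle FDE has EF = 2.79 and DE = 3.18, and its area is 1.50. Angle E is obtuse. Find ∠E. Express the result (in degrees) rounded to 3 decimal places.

From area = ½·DE·EF·sin E, we get sin E = 2·area/(DE·EF) ≈ 0.33813.
Taking the obtuse solution, ∠E ≈ 160.24°.

∠E ≈ 160.237°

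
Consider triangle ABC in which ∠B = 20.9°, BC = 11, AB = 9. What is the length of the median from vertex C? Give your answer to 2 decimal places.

m_C ≈ 6.98

By the law of cosines, CA² = AB² + BC² − 2·AB·BC·cos B = 17.028, so CA ≈ 4.1264.
Median from C: ½√(2·BC² + 2·CA² − AB²) ≈ 6.9831.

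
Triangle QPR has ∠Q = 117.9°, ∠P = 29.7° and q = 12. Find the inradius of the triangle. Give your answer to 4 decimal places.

The third angle is ∠R = 180° − ∠Q − ∠P = 32.40°.
Law of sines: p = q·sin P/sin Q ≈ 6.7275.
Law of sines: r = q·sin R/sin Q ≈ 7.2756.
Area = ½·q·p·sin R ≈ 21.629.
Semiperimeter s = (12+6.7275+7.2756)/2 = 13.002.
Inradius = area/s = 21.629/13.002 ≈ 1.6635.

1.6635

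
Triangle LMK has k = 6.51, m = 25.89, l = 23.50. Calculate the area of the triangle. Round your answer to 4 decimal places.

74.1168

Semiperimeter s = (23.5 + 25.89 + 6.51)/2 = 27.95.
Heron's formula: area = √(27.95·4.45·2.06·21.44) ≈ 74.117.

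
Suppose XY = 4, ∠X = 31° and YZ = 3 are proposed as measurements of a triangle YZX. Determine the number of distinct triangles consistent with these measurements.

XY·sin X = 4·sin(31°) ≈ 2.06.
Since XY sin X < YZ < XY (2.06 < 3 < 4), two triangles exist.

2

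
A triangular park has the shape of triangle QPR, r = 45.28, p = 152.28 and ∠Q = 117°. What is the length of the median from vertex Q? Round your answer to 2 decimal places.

m_Q ≈ 68.88

By the law of cosines, q² = p² + r² − 2·p·r·cos Q = 31500, so q ≈ 177.48.
Median from Q: ½√(2·p² + 2·r² − q²) ≈ 68.882.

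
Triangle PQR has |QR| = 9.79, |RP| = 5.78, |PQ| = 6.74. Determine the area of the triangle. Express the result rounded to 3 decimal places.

Semiperimeter s = (9.79 + 5.78 + 6.74)/2 = 11.155.
Heron's formula: area = √(11.155·1.365·5.375·4.415) ≈ 19.009.

area ≈ 19.009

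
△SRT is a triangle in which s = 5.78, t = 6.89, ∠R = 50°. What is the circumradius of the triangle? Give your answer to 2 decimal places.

3.56

By the law of cosines, r² = t² + s² − 2·t·s·cos R = 29.683, so r ≈ 5.4483.
Area = ½·t·s·sin R ≈ 15.254.
Circumradius = r/(2 sin R) ≈ 3.5561.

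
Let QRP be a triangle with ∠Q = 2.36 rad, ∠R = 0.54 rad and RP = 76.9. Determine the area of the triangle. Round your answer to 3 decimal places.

area ≈ 516.328

The third angle is ∠P = π − ∠Q − ∠R = 0.242 rad.
Law of sines: PQ = RP·sin R/sin Q ≈ 56.128.
Law of sines: QR = RP·sin P/sin Q ≈ 26.119.
Area = ½·RP·PQ·sin P ≈ 516.33.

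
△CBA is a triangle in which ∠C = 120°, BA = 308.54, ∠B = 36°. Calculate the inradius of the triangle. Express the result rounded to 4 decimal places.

r ≈ 39.6463

The third angle is ∠A = 180° − ∠C − ∠B = 24.00°.
Law of sines: AC = BA·sin B/sin C ≈ 209.41.
Law of sines: CB = BA·sin A/sin C ≈ 144.91.
Area = ½·BA·AC·sin A ≈ 13140.
Semiperimeter s = (308.54+209.41+144.91)/2 = 331.43.
Inradius = area/s = 13140/331.43 ≈ 39.646.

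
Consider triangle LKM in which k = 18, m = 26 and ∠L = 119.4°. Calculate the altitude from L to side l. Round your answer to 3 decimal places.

By the law of cosines, l² = k² + m² − 2·k·m·cos L = 1459.5, so l ≈ 38.203.
Area = ½·k·m·sin L ≈ 203.86.
The altitude from L has length 2·area/l ≈ 10.673.

10.673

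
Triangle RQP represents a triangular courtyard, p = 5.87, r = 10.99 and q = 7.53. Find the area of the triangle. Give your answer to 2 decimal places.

20.82

Semiperimeter s = (10.99 + 7.53 + 5.87)/2 = 12.195.
Heron's formula: area = √(12.195·1.205·4.665·6.325) ≈ 20.823.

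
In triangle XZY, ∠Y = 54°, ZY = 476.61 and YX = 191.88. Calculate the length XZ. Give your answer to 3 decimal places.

By the law of cosines, XZ² = ZY² + YX² − 2·ZY·YX·cos Y = 1.5647e+05, so XZ ≈ 395.56.

395.559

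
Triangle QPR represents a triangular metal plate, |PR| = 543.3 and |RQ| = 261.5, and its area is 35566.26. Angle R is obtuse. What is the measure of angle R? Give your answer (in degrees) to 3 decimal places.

∠R ≈ 149.955°

From area = ½·|PR|·|RQ|·sin R, we get sin R = 2·area/(|PR|·|RQ|) ≈ 0.50068.
Taking the obtuse solution, ∠R ≈ 149.96°.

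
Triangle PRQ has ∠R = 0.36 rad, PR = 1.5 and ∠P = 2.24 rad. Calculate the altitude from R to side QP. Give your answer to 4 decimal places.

h_R ≈ 1.1765

The third angle is ∠Q = π − ∠P − ∠R = 0.542 rad.
Law of sines: RQ = PR·sin P/sin Q ≈ 2.2822.
Law of sines: QP = PR·sin R/sin Q ≈ 1.025.
Area = ½·PR·RQ·sin R ≈ 0.60297.
The altitude from R has length 2·area/QP ≈ 1.1765.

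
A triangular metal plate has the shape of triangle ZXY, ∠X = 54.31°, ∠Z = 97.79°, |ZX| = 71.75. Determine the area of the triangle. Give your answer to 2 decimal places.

The third angle is ∠Y = 180° − ∠Z − ∠X = 27.90°.
Law of sines: |XY| = |ZX|·sin Z/sin Y ≈ 151.92.
Law of sines: |YZ| = |ZX|·sin X/sin Y ≈ 124.54.
Area = ½·|ZX|·|XY|·sin X ≈ 4426.5.

area ≈ 4426.51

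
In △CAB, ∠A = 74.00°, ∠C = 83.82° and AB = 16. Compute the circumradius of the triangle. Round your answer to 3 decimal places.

The third angle is ∠B = 180° − ∠C − ∠A = 22.18°.
Law of sines: BC = AB·sin A/sin C ≈ 15.47.
Law of sines: CA = AB·sin B/sin C ≈ 6.0756.
Circumradius = AB/(2 sin C) ≈ 8.0468.

R ≈ 8.047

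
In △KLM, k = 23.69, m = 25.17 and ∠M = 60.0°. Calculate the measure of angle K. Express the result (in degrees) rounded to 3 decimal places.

54.598

Law of sines: sin K = k·sin M/m ≈ 0.81510.
Since m ≥ k, only the acute value applies: ∠K ≈ 54.60°.
Then ∠L = 180° − ∠M − ∠K ≈ 65.40°.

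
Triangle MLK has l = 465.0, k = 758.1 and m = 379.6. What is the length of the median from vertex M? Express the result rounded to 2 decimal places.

Median from M: ½√(2·l² + 2·k² − m²) ≈ 599.54.

599.54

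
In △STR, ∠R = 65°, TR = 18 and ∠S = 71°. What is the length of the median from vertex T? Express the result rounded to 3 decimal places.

The third angle is ∠T = 180° − ∠R − ∠S = 44.00°.
Law of sines: RS = TR·sin T/sin S ≈ 13.224.
Law of sines: ST = TR·sin R/sin S ≈ 17.254.
Median from T: ½√(2·ST² + 2·TR² − RS²) ≈ 16.344.

m_T ≈ 16.344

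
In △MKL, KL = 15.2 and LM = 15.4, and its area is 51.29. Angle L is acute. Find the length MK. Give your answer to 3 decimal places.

From area = ½·KL·LM·sin L, we get sin L = 2·area/(KL·LM) ≈ 0.43823.
Taking the acute solution, ∠L ≈ 25.99°.
Law of cosines then gives MK ≈ 6.8839.

6.884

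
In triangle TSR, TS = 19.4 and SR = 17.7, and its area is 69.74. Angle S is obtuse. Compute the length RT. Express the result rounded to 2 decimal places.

From area = ½·TS·SR·sin S, we get sin S = 2·area/(TS·SR) ≈ 0.40620.
Taking the obtuse solution, ∠S ≈ 2.723 rad.
Law of cosines then gives RT ≈ 36.293.

36.29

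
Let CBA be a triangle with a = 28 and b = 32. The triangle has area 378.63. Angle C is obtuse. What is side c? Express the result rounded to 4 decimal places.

52.5914

From area = ½·b·a·sin C, we get sin C = 2·area/(b·a) ≈ 0.84516.
Taking the obtuse solution, ∠C ≈ 122.31°.
Law of cosines then gives c ≈ 52.591.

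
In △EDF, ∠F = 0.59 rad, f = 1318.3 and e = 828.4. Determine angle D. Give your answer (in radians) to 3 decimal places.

Law of sines: sin E = e·sin F/f ≈ 0.34961.
Since f ≥ e, only the acute value applies: ∠E ≈ 0.357 rad.
Then ∠D = π − ∠F − ∠E ≈ 2.194 rad.

∠D ≈ 2.194 rad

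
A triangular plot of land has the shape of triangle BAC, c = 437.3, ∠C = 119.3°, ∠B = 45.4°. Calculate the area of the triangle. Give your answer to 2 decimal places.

20600.08

The third angle is ∠A = 180° − ∠C − ∠B = 15.30°.
Law of sines: b = c·sin B/sin C ≈ 357.05.
Law of sines: a = c·sin A/sin C ≈ 132.32.
Area = ½·c·b·sin A ≈ 20600.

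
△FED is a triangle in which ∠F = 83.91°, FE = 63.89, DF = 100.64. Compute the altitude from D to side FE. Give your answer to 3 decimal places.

By the law of cosines, ED² = DF² + FE² − 2·DF·FE·cos F = 12846, so ED ≈ 113.34.
Area = ½·DF·FE·sin F ≈ 3196.8.
The altitude from D has length 2·area/FE ≈ 100.07.

100.072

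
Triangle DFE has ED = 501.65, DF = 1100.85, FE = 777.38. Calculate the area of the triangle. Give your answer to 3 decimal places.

area ≈ 173502.725

Semiperimeter s = (777.38 + 501.65 + 1100.8)/2 = 1189.9.
Heron's formula: area = √(1189.9·412.56·688.29·89.09) ≈ 1.735e+05.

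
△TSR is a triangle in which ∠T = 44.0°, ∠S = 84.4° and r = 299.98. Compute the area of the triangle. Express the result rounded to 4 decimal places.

The third angle is ∠R = 180° − ∠T − ∠S = 51.60°.
Law of sines: t = r·sin T/sin R ≈ 265.9.
Law of sines: s = r·sin S/sin R ≈ 380.95.
Area = ½·r·t·sin S ≈ 39692.

area ≈ 39691.9086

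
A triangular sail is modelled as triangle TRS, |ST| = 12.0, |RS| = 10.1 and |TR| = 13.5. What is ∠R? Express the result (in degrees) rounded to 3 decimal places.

59.047

By the law of cosines, cos R = (|TR|² + |RS|² − |ST|²) / (2·|TR|·|RS|) ≈ 0.51434, so ∠R ≈ 59.05°.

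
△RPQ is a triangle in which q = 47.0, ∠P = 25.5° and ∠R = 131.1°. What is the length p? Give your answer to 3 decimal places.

50.948

The third angle is ∠Q = 180° − ∠R − ∠P = 23.40°.
Law of sines: p = q·sin P/sin Q ≈ 50.948.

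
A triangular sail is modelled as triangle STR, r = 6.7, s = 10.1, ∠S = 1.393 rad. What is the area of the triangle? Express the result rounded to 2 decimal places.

area ≈ 29.13

Law of sines: sin R = r·sin S/s ≈ 0.65291.
Since s ≥ r, only the acute value applies: ∠R ≈ 0.711 rad.
Then ∠T = π − ∠S − ∠R ≈ 1.037 rad.
Law of sines gives t = s·sin T/sin S ≈ 8.8351.
Area = ½·s·r·sin T ≈ 29.131.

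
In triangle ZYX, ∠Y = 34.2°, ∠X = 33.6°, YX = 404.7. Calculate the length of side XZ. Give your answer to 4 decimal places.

The third angle is ∠Z = 180° − ∠Y − ∠X = 112.20°.
Law of sines: XZ = YX·sin Y/sin Z ≈ 245.69.

245.6878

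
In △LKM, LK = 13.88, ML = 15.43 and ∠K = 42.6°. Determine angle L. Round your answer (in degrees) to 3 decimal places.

Law of sines: sin M = LK·sin K/ML ≈ 0.60888.
Since ML ≥ LK, only the acute value applies: ∠M ≈ 37.51°.
Then ∠L = 180° − ∠K − ∠M ≈ 99.89°.

∠L ≈ 99.891°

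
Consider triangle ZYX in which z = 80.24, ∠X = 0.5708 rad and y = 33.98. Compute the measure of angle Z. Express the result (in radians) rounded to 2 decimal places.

By the law of cosines, x² = z² + y² − 2·z·y·cos X = 3004.5, so x ≈ 54.813.
Law of cosines again: cos Z = (y² + x² − z²)/(2·y·x) ≈ -0.61189, so ∠Z ≈ 2.2292 rad.

∠Z ≈ 2.23 rad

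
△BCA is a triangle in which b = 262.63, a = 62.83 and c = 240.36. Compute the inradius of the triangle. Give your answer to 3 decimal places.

Semiperimeter s = (262.63 + 240.36 + 62.83)/2 = 282.91.
Heron's formula: area = √(282.91·20.28·42.55·220.08) ≈ 7329.9.
Inradius = area/s = 7329.9/282.91 ≈ 25.909.

r ≈ 25.909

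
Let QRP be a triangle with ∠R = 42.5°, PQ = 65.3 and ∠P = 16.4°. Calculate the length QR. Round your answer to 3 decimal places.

27.290

The third angle is ∠Q = 180° − ∠R − ∠P = 121.10°.
Law of sines: QR = PQ·sin P/sin R ≈ 27.29.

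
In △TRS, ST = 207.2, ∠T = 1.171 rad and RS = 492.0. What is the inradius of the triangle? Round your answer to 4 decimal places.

Law of sines: sin R = ST·sin T/RS ≈ 0.38793.
Since RS ≥ ST, only the acute value applies: ∠R ≈ 0.398 rad.
Then ∠S = π − ∠T − ∠R ≈ 1.572 rad.
Law of sines gives TR = RS·sin S/sin T ≈ 534.12.
Area = ½·RS·ST·sin S ≈ 50971.
Semiperimeter s = (492+207.2+534.12)/2 = 616.66.
Inradius = area/s = 50971/616.66 ≈ 82.657.

82.6568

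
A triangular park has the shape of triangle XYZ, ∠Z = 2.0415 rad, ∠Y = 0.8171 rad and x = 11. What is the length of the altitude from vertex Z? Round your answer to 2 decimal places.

The third angle is ∠X = π − ∠Y − ∠Z = 0.2830 rad.
Law of sines: y = x·sin Y/sin X ≈ 28.725.
Law of sines: z = x·sin Z/sin X ≈ 35.11.
Area = ½·x·y·sin Z ≈ 140.8.
The altitude from Z has length 2·area/z ≈ 8.0208.

8.02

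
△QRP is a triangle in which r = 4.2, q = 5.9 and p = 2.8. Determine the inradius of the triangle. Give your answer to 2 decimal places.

0.84

Semiperimeter s = (5.9 + 4.2 + 2.8)/2 = 6.45.
Heron's formula: area = √(6.45·0.55·2.25·3.65) ≈ 5.3976.
Inradius = area/s = 5.3976/6.45 ≈ 0.83683.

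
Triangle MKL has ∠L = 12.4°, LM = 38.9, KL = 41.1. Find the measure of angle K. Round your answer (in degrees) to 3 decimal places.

∠K ≈ 69.594°

By the law of cosines, MK² = KL² + LM² − 2·KL·LM·cos L = 79.432, so MK ≈ 8.9125.
Law of cosines again: cos K = (MK² + KL² − LM²)/(2·MK·KL) ≈ 0.34866, so ∠K ≈ 69.59°.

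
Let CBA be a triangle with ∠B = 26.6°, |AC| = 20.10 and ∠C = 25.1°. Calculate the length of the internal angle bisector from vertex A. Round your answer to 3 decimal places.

The third angle is ∠A = 180° − ∠C − ∠B = 128.30°.
Law of sines: |BA| = |AC|·sin C/sin B ≈ 19.042.
Law of sines: |CB| = |AC|·sin A/sin B ≈ 35.229.
The bisector from A has length 2·|BA|·|AC|·cos(∠A/2)/(|BA|+|AC|) ≈ 8.5271.

8.527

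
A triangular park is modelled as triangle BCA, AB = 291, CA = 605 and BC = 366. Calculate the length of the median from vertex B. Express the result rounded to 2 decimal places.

133.46

Median from B: ½√(2·AB² + 2·BC² − CA²) ≈ 133.46.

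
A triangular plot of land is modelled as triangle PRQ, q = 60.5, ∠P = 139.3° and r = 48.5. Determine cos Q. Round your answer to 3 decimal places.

By the law of cosines, p² = r² + q² − 2·r·q·cos P = 10462, so p ≈ 102.28.
Law of cosines again: cos Q = (p² + r² − q²)/(2·p·r) ≈ 0.92262, so ∠Q ≈ 22.69°.

0.923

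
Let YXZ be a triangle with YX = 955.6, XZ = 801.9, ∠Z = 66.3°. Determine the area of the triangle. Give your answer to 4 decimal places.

area ≈ 342864.7253

Law of sines: sin Y = XZ·sin Z/YX ≈ 0.76839.
Since YX ≥ XZ, only the acute value applies: ∠Y ≈ 50.21°.
Then ∠X = 180° − ∠Z − ∠Y ≈ 63.49°.
Law of sines gives ZY = YX·sin X/sin Z ≈ 933.89.
Area = ½·YX·XZ·sin X ≈ 3.4286e+05.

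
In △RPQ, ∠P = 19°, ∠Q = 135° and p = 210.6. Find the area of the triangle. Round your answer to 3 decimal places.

The third angle is ∠R = 180° − ∠P − ∠Q = 26.00°.
Law of sines: r = p·sin R/sin P ≈ 283.57.
Law of sines: q = p·sin Q/sin P ≈ 457.41.
Area = ½·p·r·sin Q ≈ 21114.

21114.062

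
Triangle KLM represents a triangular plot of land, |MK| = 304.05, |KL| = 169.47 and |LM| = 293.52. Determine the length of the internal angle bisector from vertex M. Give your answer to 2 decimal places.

t_M ≈ 286.47

By the law of cosines, cos M = (|LM|² + |MK|² − |KL|²) / (2·|LM|·|MK|) ≈ 0.83971, so ∠M ≈ 32.89°.
The bisector from M has length 2·|LM|·|MK|·cos(∠M/2)/(|LM|+|MK|) ≈ 286.47.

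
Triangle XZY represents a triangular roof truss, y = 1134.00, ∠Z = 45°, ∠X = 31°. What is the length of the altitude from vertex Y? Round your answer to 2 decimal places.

h_Y ≈ 425.63

The third angle is ∠Y = 180° − ∠X − ∠Z = 104.00°.
Law of sines: x = y·sin X/sin Y ≈ 601.93.
Law of sines: z = y·sin Z/sin Y ≈ 826.41.
Area = ½·y·x·sin Z ≈ 2.4133e+05.
The altitude from Y has length 2·area/y ≈ 425.63.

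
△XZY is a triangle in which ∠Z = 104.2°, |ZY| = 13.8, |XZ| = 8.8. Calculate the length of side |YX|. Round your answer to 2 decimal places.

18.10

By the law of cosines, |YX|² = |XZ|² + |ZY|² − 2·|XZ|·|ZY|·cos Z = 327.46, so |YX| ≈ 18.096.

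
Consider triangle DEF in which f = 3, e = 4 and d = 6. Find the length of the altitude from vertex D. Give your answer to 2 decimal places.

Semiperimeter s = (6 + 4 + 3)/2 = 6.5.
Heron's formula: area = √(6.5·0.5·2.5·3.5) ≈ 5.3327.
The altitude from D has length 2·area/d ≈ 1.7776.

h_D ≈ 1.78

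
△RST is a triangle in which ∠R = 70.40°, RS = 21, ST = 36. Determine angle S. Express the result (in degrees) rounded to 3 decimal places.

∠S ≈ 76.265°

Law of sines: sin T = RS·sin R/ST ≈ 0.54953.
Since ST ≥ RS, only the acute value applies: ∠T ≈ 33.34°.
Then ∠S = 180° − ∠R − ∠T ≈ 76.26°.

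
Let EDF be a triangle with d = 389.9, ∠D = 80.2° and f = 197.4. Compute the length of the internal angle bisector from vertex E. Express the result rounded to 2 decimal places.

Law of sines: sin F = f·sin D/d ≈ 0.49890.
Since d ≥ f, only the acute value applies: ∠F ≈ 29.93°.
Then ∠E = 180° − ∠D − ∠F ≈ 69.87°.
Law of sines gives e = d·sin E/sin D ≈ 371.51.
The bisector from E has length 2·d·f·cos(∠E/2)/(d+f) ≈ 214.87.

t_E ≈ 214.87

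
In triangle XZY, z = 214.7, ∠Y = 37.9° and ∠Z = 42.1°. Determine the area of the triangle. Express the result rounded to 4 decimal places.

The third angle is ∠X = 180° − ∠Z − ∠Y = 100.00°.
Law of sines: x = z·sin X/sin Z ≈ 315.38.
Law of sines: y = z·sin Y/sin Z ≈ 196.72.
Area = ½·z·x·sin Y ≈ 20797.

area ≈ 20797.1754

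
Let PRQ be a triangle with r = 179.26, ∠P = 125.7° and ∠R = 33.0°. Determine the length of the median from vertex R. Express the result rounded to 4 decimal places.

186.6397

The third angle is ∠Q = 180° − ∠P − ∠R = 21.30°.
Law of sines: p = r·sin P/sin R ≈ 267.29.
Law of sines: q = r·sin Q/sin R ≈ 119.56.
Median from R: ½√(2·q² + 2·p² − r²) ≈ 186.64.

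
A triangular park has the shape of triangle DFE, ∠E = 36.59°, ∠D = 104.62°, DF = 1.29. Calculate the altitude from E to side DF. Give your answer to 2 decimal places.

h_E ≈ 1.31

The third angle is ∠F = 180° − ∠E − ∠D = 38.79°.
Law of sines: FE = DF·sin D/sin E ≈ 2.094.
Law of sines: ED = DF·sin F/sin E ≈ 1.3558.
Area = ½·DF·FE·sin F ≈ 0.84615.
The altitude from E has length 2·area/DF ≈ 1.3119.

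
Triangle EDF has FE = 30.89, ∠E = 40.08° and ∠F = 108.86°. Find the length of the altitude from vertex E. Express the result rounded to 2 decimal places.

The third angle is ∠D = 180° − ∠F − ∠E = 31.06°.
Law of sines: DF = FE·sin E/sin D ≈ 38.549.
Law of sines: ED = FE·sin F/sin D ≈ 56.657.
Area = ½·FE·DF·sin F ≈ 563.42.
The altitude from E has length 2·area/DF ≈ 29.232.

h_E ≈ 29.23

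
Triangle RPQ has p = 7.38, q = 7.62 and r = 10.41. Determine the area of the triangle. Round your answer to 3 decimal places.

28.099

Semiperimeter s = (10.41 + 7.38 + 7.62)/2 = 12.705.
Heron's formula: area = √(12.705·2.295·5.325·5.085) ≈ 28.099.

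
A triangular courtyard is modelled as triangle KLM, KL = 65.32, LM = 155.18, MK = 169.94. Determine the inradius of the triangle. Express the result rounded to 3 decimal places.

r ≈ 25.952

Semiperimeter s = (155.18 + 169.94 + 65.32)/2 = 195.22.
Heron's formula: area = √(195.22·40.04·25.28·129.9) ≈ 5066.4.
Inradius = area/s = 5066.4/195.22 ≈ 25.952.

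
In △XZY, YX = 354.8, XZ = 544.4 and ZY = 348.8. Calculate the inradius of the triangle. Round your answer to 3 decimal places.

r ≈ 97.213

Semiperimeter s = (348.8 + 354.8 + 544.4)/2 = 624.
Heron's formula: area = √(624·275.2·269.2·79.6) ≈ 60661.
Inradius = area/s = 60661/624 ≈ 97.213.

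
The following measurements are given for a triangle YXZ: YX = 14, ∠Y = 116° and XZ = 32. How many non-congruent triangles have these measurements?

1

YX·sin Y = 14·sin(116°) ≈ 12.58.
Since ∠Y is not acute, a triangle exists only if XZ > YX; here XZ > YX, so there is exactly one triangle.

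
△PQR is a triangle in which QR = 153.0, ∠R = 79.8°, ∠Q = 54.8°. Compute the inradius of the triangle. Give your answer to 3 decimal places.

r ≈ 48.957

The third angle is ∠P = 180° − ∠Q − ∠R = 45.40°.
Law of sines: RP = QR·sin Q/sin P ≈ 175.59.
Law of sines: PQ = QR·sin R/sin P ≈ 211.48.
Area = ½·QR·RP·sin R ≈ 13220.
Semiperimeter s = (153+175.59+211.48)/2 = 270.04.
Inradius = area/s = 13220/270.04 ≈ 48.957.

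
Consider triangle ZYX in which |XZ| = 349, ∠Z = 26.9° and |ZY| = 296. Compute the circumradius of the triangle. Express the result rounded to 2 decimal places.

R ≈ 175.31

By the law of cosines, |YX|² = |XZ|² + |ZY|² − 2·|XZ|·|ZY|·cos Z = 25164, so |YX| ≈ 158.63.
Area = ½·|XZ|·|ZY|·sin Z ≈ 23369.
Circumradius = |YX|/(2 sin Z) ≈ 175.31.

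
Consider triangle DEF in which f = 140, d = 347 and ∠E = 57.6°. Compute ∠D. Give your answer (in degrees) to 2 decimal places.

∠D ≈ 98.91°

By the law of cosines, e² = f² + d² − 2·f·d·cos E = 87948, so e ≈ 296.56.
Law of cosines again: cos D = (e² + f² − d²)/(2·e·f) ≈ -0.15488, so ∠D ≈ 98.91°.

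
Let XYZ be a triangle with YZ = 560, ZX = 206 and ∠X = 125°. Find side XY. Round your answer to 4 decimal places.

415.8142

Law of sines: sin Y = ZX·sin X/YZ ≈ 0.30133.
Since YZ ≥ ZX, only the acute value applies: ∠Y ≈ 17.54°.
Then ∠Z = 180° − ∠X − ∠Y ≈ 37.46°.
Law of sines gives XY = YZ·sin Z/sin X ≈ 415.81.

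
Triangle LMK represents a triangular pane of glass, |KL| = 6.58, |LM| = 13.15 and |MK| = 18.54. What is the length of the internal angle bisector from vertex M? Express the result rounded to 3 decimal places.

By the law of cosines, cos M = (|LM|² + |MK|² − |KL|²) / (2·|LM|·|MK|) ≈ 0.97079, so ∠M ≈ 0.242 rad.
The bisector from M has length 2·|LM|·|MK|·cos(∠M/2)/(|LM|+|MK|) ≈ 15.274.

15.274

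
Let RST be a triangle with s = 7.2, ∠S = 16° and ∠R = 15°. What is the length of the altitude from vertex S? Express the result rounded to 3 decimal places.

The third angle is ∠T = 180° − ∠R − ∠S = 149.00°.
Law of sines: r = s·sin R/sin S ≈ 6.7607.
Law of sines: t = s·sin T/sin S ≈ 13.453.
Area = ½·s·r·sin T ≈ 12.535.
The altitude from S has length 2·area/s ≈ 3.482.

h_S ≈ 3.482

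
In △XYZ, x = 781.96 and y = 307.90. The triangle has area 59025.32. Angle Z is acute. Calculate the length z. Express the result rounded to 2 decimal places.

535.34

From area = ½·x·y·sin Z, we get sin Z = 2·area/(x·y) ≈ 0.49031.
Taking the acute solution, ∠Z ≈ 29.36°.
Law of cosines then gives z ≈ 535.34.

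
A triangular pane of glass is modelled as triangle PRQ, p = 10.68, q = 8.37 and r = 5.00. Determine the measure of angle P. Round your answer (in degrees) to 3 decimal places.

103.124

By the law of cosines, cos P = (r² + q² − p²) / (2·r·q) ≈ -0.22707, so ∠P ≈ 103.12°.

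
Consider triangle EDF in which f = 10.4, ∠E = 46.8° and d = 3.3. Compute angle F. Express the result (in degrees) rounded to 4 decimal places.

∠F ≈ 116.7380°

By the law of cosines, e² = d² + f² − 2·d·f·cos E = 72.063, so e ≈ 8.489.
Law of cosines again: cos F = (e² + d² − f²)/(2·e·d) ≈ -0.44991, so ∠F ≈ 116.74°.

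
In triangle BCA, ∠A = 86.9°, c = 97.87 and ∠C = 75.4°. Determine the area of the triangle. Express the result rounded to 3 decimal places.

The third angle is ∠B = 180° − ∠C − ∠A = 17.70°.
Law of sines: b = c·sin B/sin C ≈ 30.749.
Law of sines: a = c·sin A/sin C ≈ 100.99.
Area = ½·c·b·sin A ≈ 1502.5.

area ≈ 1502.482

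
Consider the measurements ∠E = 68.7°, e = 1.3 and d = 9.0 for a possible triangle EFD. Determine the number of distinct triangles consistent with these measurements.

d·sin E = 9.0·sin(68.7°) ≈ 8.385.
Since e = 1.3 < 8.385 = d sin E, no triangle exists.

0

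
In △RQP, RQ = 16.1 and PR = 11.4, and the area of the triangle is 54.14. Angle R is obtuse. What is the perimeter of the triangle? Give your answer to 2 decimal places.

From area = ½·PR·RQ·sin R, we get sin R = 2·area/(PR·RQ) ≈ 0.58995.
Taking the obtuse solution, ∠R ≈ 143.85°.
Law of cosines then gives QP ≈ 26.183.
Perimeter = 26.183 + 11.4 + 16.1 = 53.683.

53.68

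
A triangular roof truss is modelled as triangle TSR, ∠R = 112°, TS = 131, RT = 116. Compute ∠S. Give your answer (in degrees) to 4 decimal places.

55.1868

Law of sines: sin S = RT·sin R/TS ≈ 0.82102.
Since TS ≥ RT, only the acute value applies: ∠S ≈ 55.19°.
Then ∠T = 180° − ∠R − ∠S ≈ 12.81°.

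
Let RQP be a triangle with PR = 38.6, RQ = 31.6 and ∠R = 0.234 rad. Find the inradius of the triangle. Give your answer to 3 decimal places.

r ≈ 3.494

By the law of cosines, QP² = PR² + RQ² − 2·PR·RQ·cos R = 115.48, so QP ≈ 10.746.
Area = ½·PR·RQ·sin R ≈ 141.41.
Semiperimeter s = (10.746+38.6+31.6)/2 = 40.473.
Inradius = area/s = 141.41/40.473 ≈ 3.494.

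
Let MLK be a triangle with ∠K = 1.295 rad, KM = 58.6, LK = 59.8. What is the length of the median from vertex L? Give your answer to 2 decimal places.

By the law of cosines, ML² = LK² + KM² − 2·LK·KM·cos K = 5101.5, so ML ≈ 71.425.
Median from L: ½√(2·ML² + 2·LK² − KM²) ≈ 58.994.

m_L ≈ 58.99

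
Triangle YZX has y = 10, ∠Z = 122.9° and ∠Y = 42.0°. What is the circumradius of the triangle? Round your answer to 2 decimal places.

The third angle is ∠X = 180° − ∠Y − ∠Z = 15.10°.
Law of sines: z = y·sin Z/sin Y ≈ 12.548.
Law of sines: x = y·sin X/sin Y ≈ 3.8932.
Circumradius = y/(2 sin Y) ≈ 7.4724.

R ≈ 7.47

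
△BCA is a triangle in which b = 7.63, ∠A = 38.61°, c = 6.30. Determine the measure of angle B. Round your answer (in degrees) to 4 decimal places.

By the law of cosines, a² = b² + c² − 2·b·c·cos A = 22.784, so a ≈ 4.7732.
Law of cosines again: cos B = (c² + a² − b²)/(2·c·a) ≈ 0.07078, so ∠B ≈ 85.94°.

85.9414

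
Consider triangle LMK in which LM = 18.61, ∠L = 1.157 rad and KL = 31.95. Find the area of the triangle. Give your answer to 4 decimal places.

Area = ½·KL·LM·sin L ≈ 272.2.

area ≈ 272.2034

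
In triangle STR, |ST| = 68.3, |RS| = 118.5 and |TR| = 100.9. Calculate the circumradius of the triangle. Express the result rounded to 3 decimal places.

By the law of cosines, cos S = (|RS|² + |ST|² − |TR|²) / (2·|RS|·|ST|) ≈ 0.52674, so ∠S ≈ 1.0160 rad.
Circumradius = |TR|/(2 sin S) ≈ 59.351.

59.351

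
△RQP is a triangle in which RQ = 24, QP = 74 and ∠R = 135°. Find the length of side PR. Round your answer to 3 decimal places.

55.057

Law of sines: sin P = RQ·sin R/QP ≈ 0.22933.
Since QP ≥ RQ, only the acute value applies: ∠P ≈ 13.26°.
Then ∠Q = 180° − ∠R − ∠P ≈ 31.74°.
Law of sines gives PR = QP·sin Q/sin R ≈ 55.057.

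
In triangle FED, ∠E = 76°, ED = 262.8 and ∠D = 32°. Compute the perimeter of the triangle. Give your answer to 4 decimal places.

perimeter ≈ 677.3458

The third angle is ∠F = 180° − ∠E − ∠D = 72.00°.
Law of sines: DF = ED·sin E/sin F ≈ 268.12.
Law of sines: FE = ED·sin D/sin F ≈ 146.43.
Semiperimeter s = (262.8+268.12+146.43)/2 = 338.67.
Perimeter = 262.8 + 268.12 + 146.43 = 677.35.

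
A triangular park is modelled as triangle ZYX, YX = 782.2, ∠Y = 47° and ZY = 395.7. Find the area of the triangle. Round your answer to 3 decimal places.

Area = ½·ZY·YX·sin Y ≈ 1.1318e+05.

area ≈ 113183.034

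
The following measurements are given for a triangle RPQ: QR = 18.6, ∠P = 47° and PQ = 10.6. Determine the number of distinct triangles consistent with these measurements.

1

PQ·sin P = 10.6·sin(47°) ≈ 7.752.
Since QR ≥ PQ, exactly one triangle exists.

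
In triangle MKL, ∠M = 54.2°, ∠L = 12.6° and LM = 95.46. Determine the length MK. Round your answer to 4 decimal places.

22.6560

The third angle is ∠K = 180° − ∠L − ∠M = 113.20°.
Law of sines: MK = LM·sin L/sin K ≈ 22.656.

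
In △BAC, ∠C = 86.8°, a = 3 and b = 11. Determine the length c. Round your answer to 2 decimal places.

11.24

By the law of cosines, c² = b² + a² − 2·b·a·cos C = 126.32, so c ≈ 11.239.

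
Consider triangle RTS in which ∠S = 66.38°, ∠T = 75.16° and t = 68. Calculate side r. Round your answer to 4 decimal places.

43.7532

The third angle is ∠R = 180° − ∠T − ∠S = 38.46°.
Law of sines: r = t·sin R/sin T ≈ 43.753.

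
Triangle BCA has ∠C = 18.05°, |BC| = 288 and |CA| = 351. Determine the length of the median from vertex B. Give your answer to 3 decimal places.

m_B ≈ 132.782

By the law of cosines, |AB|² = |BC|² + |CA|² − 2·|BC|·|CA|·cos C = 13919, so |AB| ≈ 117.98.
Median from B: ½√(2·|AB|² + 2·|BC|² − |CA|²) ≈ 132.78.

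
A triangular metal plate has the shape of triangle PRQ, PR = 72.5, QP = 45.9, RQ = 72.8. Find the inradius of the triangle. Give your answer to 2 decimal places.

r ≈ 16.55

Semiperimeter s = (72.8 + 45.9 + 72.5)/2 = 95.6.
Heron's formula: area = √(95.6·22.8·49.7·23.1) ≈ 1581.9.
Inradius = area/s = 1581.9/95.6 ≈ 16.547.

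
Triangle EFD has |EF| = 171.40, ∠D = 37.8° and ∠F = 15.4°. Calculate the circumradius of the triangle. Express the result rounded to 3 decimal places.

The third angle is ∠E = 180° − ∠F − ∠D = 126.80°.
Law of sines: |FD| = |EF|·sin E/sin D ≈ 223.93.
Law of sines: |DE| = |EF|·sin F/sin D ≈ 74.263.
Circumradius = |EF|/(2 sin D) ≈ 139.83.

R ≈ 139.825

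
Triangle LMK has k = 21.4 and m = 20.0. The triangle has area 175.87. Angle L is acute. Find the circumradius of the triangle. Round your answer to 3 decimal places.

11.707

From area = ½·m·k·sin L, we get sin L = 2·area/(m·k) ≈ 0.82182.
Taking the acute solution, ∠L ≈ 55.27°.
Law of cosines then gives l ≈ 19.242.
Circumradius = l/(2 sin L) ≈ 11.707.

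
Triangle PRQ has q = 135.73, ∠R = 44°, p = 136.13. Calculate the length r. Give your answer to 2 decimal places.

101.84

By the law of cosines, r² = q² + p² − 2·q·p·cos R = 10372, so r ≈ 101.84.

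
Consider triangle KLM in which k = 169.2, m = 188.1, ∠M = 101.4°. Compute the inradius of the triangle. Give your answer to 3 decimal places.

Law of sines: sin K = k·sin M/m ≈ 0.88178.
Since m ≥ k, only the acute value applies: ∠K ≈ 61.86°.
Then ∠L = 180° − ∠M − ∠K ≈ 16.74°.
Law of sines gives l = m·sin L/sin M ≈ 55.278.
Area = ½·m·k·sin L ≈ 4584.2.
Semiperimeter s = (169.2+55.278+188.1)/2 = 206.29.
Inradius = area/s = 4584.2/206.29 ≈ 22.222.

22.222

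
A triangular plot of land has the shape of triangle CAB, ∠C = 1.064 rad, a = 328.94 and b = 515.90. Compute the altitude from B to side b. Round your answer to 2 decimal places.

By the law of cosines, c² = a² + b² − 2·a·b·cos C = 2.0962e+05, so c ≈ 457.84.
Area = ½·a·b·sin C ≈ 74185.
The altitude from B has length 2·area/b ≈ 287.59.

h_B ≈ 287.59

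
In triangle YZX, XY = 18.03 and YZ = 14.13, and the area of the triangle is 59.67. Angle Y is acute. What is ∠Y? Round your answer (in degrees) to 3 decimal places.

From area = ½·XY·YZ·sin Y, we get sin Y = 2·area/(XY·YZ) ≈ 0.46843.
Taking the acute solution, ∠Y ≈ 27.93°.

∠Y ≈ 27.933°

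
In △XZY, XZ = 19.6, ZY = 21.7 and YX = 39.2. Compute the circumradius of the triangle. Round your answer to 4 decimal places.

By the law of cosines, cos X = (YX² + XZ² − ZY²) / (2·YX·XZ) ≈ 0.94356, so ∠X ≈ 19.34°.
Circumradius = ZY/(2 sin X) ≈ 32.759.

32.7591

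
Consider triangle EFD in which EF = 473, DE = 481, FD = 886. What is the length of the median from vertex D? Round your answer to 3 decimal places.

672.493

Median from D: ½√(2·FD² + 2·DE² − EF²) ≈ 672.49.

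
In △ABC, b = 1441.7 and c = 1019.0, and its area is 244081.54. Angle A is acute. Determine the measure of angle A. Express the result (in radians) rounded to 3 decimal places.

From area = ½·b·c·sin A, we get sin A = 2·area/(b·c) ≈ 0.33229.
Taking the acute solution, ∠A ≈ 0.3387 rad.

∠A ≈ 0.339 rad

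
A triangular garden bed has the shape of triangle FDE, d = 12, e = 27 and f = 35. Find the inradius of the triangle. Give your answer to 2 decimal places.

r ≈ 3.68

Semiperimeter s = (35 + 12 + 27)/2 = 37.
Heron's formula: area = √(37·2·25·10) ≈ 136.01.
Inradius = area/s = 136.01/37 ≈ 3.6761.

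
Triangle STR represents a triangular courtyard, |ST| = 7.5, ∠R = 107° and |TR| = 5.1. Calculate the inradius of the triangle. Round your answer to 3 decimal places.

Law of sines: sin S = |TR|·sin R/|ST| ≈ 0.65029.
Since |ST| ≥ |TR|, only the acute value applies: ∠S ≈ 40.56°.
Then ∠T = 180° − ∠R − ∠S ≈ 32.44°.
Law of sines gives |RS| = |ST|·sin T/sin R ≈ 4.2066.
Area = ½·|ST|·|TR|·sin T ≈ 10.258.
Semiperimeter s = (5.1+4.2066+7.5)/2 = 8.4033.
Inradius = area/s = 10.258/8.4033 ≈ 1.2207.

r ≈ 1.221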